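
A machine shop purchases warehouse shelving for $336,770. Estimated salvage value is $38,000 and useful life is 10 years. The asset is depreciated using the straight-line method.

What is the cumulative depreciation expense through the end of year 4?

$119,508

Depreciable base = $336,770 − $38,000 = $298,770.
Annual expense = $298,770 / 10 = $29,877.
End of year 1: book value $306,893.
End of year 2: book value $277,016.
End of year 3: book value $247,139.
End of year 4: book value $217,262.
Accumulated through year 4 = $336,770 − $217,262 = $119,508.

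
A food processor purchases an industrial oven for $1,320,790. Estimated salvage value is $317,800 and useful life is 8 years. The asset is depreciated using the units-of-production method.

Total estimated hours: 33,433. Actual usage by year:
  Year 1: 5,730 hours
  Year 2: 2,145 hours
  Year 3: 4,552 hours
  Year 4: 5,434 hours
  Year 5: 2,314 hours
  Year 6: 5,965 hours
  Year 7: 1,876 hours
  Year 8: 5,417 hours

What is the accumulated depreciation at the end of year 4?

Depreciable base = $1,320,790 − $317,800 = $1,002,990.
Rate = $1,002,990 / 33,433 hours = $30 per hour.
Year 1: 5,730 × $30 = $171,900. Book value $1,148,890.
Year 2: 2,145 × $30 = $64,350. Book value $1,084,540.
Year 3: 4,552 × $30 = $136,560. Book value $947,980.
Year 4: 5,434 × $30 = $163,020. Book value $784,960.
Accumulated through year 4 = $1,320,790 − $784,960 = $535,830.

$535,830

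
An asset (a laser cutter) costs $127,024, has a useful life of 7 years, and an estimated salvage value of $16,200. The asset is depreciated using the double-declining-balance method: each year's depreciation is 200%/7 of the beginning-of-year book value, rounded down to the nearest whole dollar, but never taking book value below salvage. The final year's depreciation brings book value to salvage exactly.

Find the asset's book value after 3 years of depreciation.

Depreciable base = $127,024 − $16,200 = $110,824.
Year 1: ⌊$127,024 × 200%/7⌋ = $36,292. Book value $90,732.
Year 2: ⌊$90,732 × 200%/7⌋ = $25,923. Book value $64,809.
Year 3: ⌊$64,809 × 200%/7⌋ = $18,516. Book value $46,293.

$46,293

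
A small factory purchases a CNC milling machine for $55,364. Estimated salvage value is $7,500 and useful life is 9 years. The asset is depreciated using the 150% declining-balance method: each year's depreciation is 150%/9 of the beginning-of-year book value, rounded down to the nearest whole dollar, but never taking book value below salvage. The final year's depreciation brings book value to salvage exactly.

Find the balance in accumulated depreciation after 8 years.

$42,487

Depreciable base = $55,364 − $7,500 = $47,864.
Year 1: ⌊$55,364 × 150%/9⌋ = $9,227. Book value $46,137.
Year 2: ⌊$46,137 × 150%/9⌋ = $7,689. Book value $38,448.
Year 3: ⌊$38,448 × 150%/9⌋ = $6,408. Book value $32,040.
Year 4: ⌊$32,040 × 150%/9⌋ = $5,340. Book value $26,700.
Year 5: ⌊$26,700 × 150%/9⌋ = $4,450. Book value $22,250.
Year 6: ⌊$22,250 × 150%/9⌋ = $3,708. Book value $18,542.
Year 7: ⌊$18,542 × 150%/9⌋ = $3,090. Book value $15,452.
Year 8: ⌊$15,452 × 150%/9⌋ = $2,575. Book value $12,877.
Accumulated through year 8 = $55,364 − $12,877 = $42,487.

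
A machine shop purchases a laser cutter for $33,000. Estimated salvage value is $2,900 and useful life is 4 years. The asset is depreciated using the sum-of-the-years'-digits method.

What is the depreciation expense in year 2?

$9,030

Depreciable base = $33,000 − $2,900 = $30,100.
Sum of the years' digits = 4+3+2+1 = 10.
Year 1: $30,100 × 4/10 = $12,040. Book value $20,960.
Year 2: $30,100 × 3/10 = $9,030. Book value $11,930.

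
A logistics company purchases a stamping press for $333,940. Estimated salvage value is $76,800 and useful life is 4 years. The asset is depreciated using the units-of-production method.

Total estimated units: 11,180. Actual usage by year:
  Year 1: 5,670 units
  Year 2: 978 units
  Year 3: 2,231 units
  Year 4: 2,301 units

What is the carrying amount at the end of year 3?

Depreciable base = $333,940 − $76,800 = $257,140.
Rate = $257,140 / 11,180 units = $23 per unit.
Year 1: 5,670 × $23 = $130,410. Book value $203,530.
Year 2: 978 × $23 = $22,494. Book value $181,036.
Year 3: 2,231 × $23 = $51,313. Book value $129,723.

$129,723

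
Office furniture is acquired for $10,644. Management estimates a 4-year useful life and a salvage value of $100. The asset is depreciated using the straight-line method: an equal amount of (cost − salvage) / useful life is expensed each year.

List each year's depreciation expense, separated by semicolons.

Depreciable base = $10,644 − $100 = $10,544.
Annual expense = $10,544 / 4 = $2,636.
End of year 1: book value $8,008.
End of year 2: book value $5,372.
End of year 3: book value $2,736.
End of year 4: book value $100.

$2,636; $2,636; $2,636; $2,636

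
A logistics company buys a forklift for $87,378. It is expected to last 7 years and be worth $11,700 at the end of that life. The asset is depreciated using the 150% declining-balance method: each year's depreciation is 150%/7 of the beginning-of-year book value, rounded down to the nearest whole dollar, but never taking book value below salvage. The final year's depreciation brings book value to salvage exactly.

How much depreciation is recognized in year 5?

$7,136

Depreciable base = $87,378 − $11,700 = $75,678.
Year 1: ⌊$87,378 × 150%/7⌋ = $18,723. Book value $68,655.
Year 2: ⌊$68,655 × 150%/7⌋ = $14,711. Book value $53,944.
Year 3: ⌊$53,944 × 150%/7⌋ = $11,559. Book value $42,385.
Year 4: ⌊$42,385 × 150%/7⌋ = $9,082. Book value $33,303.
Year 5: ⌊$33,303 × 150%/7⌋ = $7,136. Book value $26,167.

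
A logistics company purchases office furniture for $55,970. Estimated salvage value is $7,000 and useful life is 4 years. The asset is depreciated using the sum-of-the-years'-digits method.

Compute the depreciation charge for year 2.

Depreciable base = $55,970 − $7,000 = $48,970.
Sum of the years' digits = 4+3+2+1 = 10.
Year 1: $48,970 × 4/10 = $19,588. Book value $36,382.
Year 2: $48,970 × 3/10 = $14,691. Book value $21,691.

$14,691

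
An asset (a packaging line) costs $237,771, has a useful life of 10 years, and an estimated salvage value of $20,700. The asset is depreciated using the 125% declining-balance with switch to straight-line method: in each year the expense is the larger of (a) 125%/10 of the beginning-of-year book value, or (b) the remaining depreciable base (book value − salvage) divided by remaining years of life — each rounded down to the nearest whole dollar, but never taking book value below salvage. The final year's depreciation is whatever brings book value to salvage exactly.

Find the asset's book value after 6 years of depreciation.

$99,820

Depreciable base = $237,771 − $20,700 = $217,071.
Year 1: DB = ⌊$237,771 × 125%/10⌋ = $29,721; SL = ⌊$217,071/10⌋ = $21,707 → take DB $29,721. Book value $208,050.
Year 2: DB = ⌊$208,050 × 125%/10⌋ = $26,006; SL = ⌊$187,350/9⌋ = $20,816 → take DB $26,006. Book value $182,044.
Year 3: DB = ⌊$182,044 × 125%/10⌋ = $22,755; SL = ⌊$161,344/8⌋ = $20,168 → take DB $22,755. Book value $159,289.
Year 4: DB = ⌊$159,289 × 125%/10⌋ = $19,911; SL = ⌊$138,589/7⌋ = $19,798 → take DB $19,911. Book value $139,378.
Year 5: DB = ⌊$139,378 × 125%/10⌋ = $17,422; SL = ⌊$118,678/6⌋ = $19,779 → take SL $19,779. Book value $119,599.
Year 6: DB = ⌊$119,599 × 125%/10⌋ = $14,949; SL = ⌊$98,899/5⌋ = $19,779 → take SL $19,779. Book value $99,820.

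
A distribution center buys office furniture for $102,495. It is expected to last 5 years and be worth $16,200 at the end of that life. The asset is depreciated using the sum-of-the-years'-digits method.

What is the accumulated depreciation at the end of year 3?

Depreciable base = $102,495 − $16,200 = $86,295.
Sum of the years' digits = 5+4+3+2+1 = 15.
Year 1: $86,295 × 5/15 = $28,765. Book value $73,730.
Year 2: $86,295 × 4/15 = $23,012. Book value $50,718.
Year 3: $86,295 × 3/15 = $17,259. Book value $33,459.
Accumulated through year 3 = $102,495 − $33,459 = $69,036.

$69,036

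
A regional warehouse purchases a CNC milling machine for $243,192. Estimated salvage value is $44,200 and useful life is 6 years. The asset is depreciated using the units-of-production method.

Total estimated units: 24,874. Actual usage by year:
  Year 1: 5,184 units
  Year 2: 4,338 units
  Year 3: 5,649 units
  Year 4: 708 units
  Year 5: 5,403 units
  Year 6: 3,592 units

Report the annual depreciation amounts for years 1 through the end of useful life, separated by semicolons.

Depreciable base = $243,192 − $44,200 = $198,992.
Rate = $198,992 / 24,874 units = $8 per unit.
Year 1: 5,184 × $8 = $41,472. Book value $201,720.
Year 2: 4,338 × $8 = $34,704. Book value $167,016.
Year 3: 5,649 × $8 = $45,192. Book value $121,824.
Year 4: 708 × $8 = $5,664. Book value $116,160.
Year 5: 5,403 × $8 = $43,224. Book value $72,936.
Year 6: 3,592 × $8 = $28,736. Book value $44,200.

$41,472; $34,704; $45,192; $5,664; $43,224; $28,736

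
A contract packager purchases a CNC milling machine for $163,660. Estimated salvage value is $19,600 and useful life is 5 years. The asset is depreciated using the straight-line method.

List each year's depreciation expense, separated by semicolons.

$28,812; $28,812; $28,812; $28,812; $28,812

Depreciable base = $163,660 − $19,600 = $144,060.
Annual expense = $144,060 / 5 = $28,812.
End of year 1: book value $134,848.
End of year 2: book value $106,036.
End of year 3: book value $77,224.
End of year 4: book value $48,412.
End of year 5: book value $19,600.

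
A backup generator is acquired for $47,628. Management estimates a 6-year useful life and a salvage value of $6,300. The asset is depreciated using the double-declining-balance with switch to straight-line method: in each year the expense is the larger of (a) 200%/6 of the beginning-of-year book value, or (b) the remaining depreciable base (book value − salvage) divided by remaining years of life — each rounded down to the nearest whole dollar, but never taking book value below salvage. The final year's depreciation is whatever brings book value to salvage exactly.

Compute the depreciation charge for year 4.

$4,704

Depreciable base = $47,628 − $6,300 = $41,328.
Year 1: DB = ⌊$47,628 × 200%/6⌋ = $15,876; SL = ⌊$41,328/6⌋ = $6,888 → take DB $15,876. Book value $31,752.
Year 2: DB = ⌊$31,752 × 200%/6⌋ = $10,584; SL = ⌊$25,452/5⌋ = $5,090 → take DB $10,584. Book value $21,168.
Year 3: DB = ⌊$21,168 × 200%/6⌋ = $7,056; SL = ⌊$14,868/4⌋ = $3,717 → take DB $7,056. Book value $14,112.
Year 4: DB = ⌊$14,112 × 200%/6⌋ = $4,704; SL = ⌊$7,812/3⌋ = $2,604 → take DB $4,704. Book value $9,408.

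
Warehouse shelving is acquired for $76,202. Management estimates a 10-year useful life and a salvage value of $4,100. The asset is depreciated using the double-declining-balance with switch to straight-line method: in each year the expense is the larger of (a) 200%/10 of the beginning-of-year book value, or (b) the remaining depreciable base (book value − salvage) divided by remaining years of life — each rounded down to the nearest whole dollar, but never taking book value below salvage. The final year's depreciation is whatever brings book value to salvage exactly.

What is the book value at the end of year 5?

Depreciable base = $76,202 − $4,100 = $72,102.
Year 1: DB = ⌊$76,202 × 200%/10⌋ = $15,240; SL = ⌊$72,102/10⌋ = $7,210 → take DB $15,240. Book value $60,962.
Year 2: DB = ⌊$60,962 × 200%/10⌋ = $12,192; SL = ⌊$56,862/9⌋ = $6,318 → take DB $12,192. Book value $48,770.
Year 3: DB = ⌊$48,770 × 200%/10⌋ = $9,754; SL = ⌊$44,670/8⌋ = $5,583 → take DB $9,754. Book value $39,016.
Year 4: DB = ⌊$39,016 × 200%/10⌋ = $7,803; SL = ⌊$34,916/7⌋ = $4,988 → take DB $7,803. Book value $31,213.
Year 5: DB = ⌊$31,213 × 200%/10⌋ = $6,242; SL = ⌊$27,113/6⌋ = $4,518 → take DB $6,242. Book value $24,971.

$24,971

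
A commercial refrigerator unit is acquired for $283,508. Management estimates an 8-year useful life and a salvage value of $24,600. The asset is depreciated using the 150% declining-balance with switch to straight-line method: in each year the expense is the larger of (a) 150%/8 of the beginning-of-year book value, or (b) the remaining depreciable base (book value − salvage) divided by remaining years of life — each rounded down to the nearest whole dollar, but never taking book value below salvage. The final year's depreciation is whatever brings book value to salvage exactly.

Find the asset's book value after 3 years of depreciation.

Depreciable base = $283,508 − $24,600 = $258,908.
Year 1: DB = ⌊$283,508 × 150%/8⌋ = $53,157; SL = ⌊$258,908/8⌋ = $32,363 → take DB $53,157. Book value $230,351.
Year 2: DB = ⌊$230,351 × 150%/8⌋ = $43,190; SL = ⌊$205,751/7⌋ = $29,393 → take DB $43,190. Book value $187,161.
Year 3: DB = ⌊$187,161 × 150%/8⌋ = $35,092; SL = ⌊$162,561/6⌋ = $27,093 → take DB $35,092. Book value $152,069.

$152,069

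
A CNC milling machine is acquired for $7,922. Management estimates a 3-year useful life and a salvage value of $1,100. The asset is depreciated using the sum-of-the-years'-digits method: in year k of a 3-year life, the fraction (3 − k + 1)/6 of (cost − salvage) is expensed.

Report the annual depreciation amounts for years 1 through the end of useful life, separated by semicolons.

$3,411; $2,274; $1,137

Depreciable base = $7,922 − $1,100 = $6,822.
Sum of the years' digits = 3+2+1 = 6.
Year 1: $6,822 × 3/6 = $3,411. Book value $4,511.
Year 2: $6,822 × 2/6 = $2,274. Book value $2,237.
Year 3: $6,822 × 1/6 = $1,137. Book value $1,100.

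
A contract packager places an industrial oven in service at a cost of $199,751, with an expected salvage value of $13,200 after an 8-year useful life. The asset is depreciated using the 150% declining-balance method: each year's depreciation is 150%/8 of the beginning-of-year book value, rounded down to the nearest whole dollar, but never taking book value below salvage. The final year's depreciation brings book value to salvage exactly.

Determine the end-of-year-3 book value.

Depreciable base = $199,751 − $13,200 = $186,551.
Year 1: ⌊$199,751 × 150%/8⌋ = $37,453. Book value $162,298.
Year 2: ⌊$162,298 × 150%/8⌋ = $30,430. Book value $131,868.
Year 3: ⌊$131,868 × 150%/8⌋ = $24,725. Book value $107,143.

$107,143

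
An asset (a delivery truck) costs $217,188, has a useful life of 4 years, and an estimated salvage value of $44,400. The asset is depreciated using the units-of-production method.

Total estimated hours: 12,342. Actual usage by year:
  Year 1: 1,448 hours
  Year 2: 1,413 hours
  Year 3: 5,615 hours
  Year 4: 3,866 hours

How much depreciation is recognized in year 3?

Depreciable base = $217,188 − $44,400 = $172,788.
Rate = $172,788 / 12,342 hours = $14 per hour.
Year 1: 1,448 × $14 = $20,272. Book value $196,916.
Year 2: 1,413 × $14 = $19,782. Book value $177,134.
Year 3: 5,615 × $14 = $78,610. Book value $98,524.

$78,610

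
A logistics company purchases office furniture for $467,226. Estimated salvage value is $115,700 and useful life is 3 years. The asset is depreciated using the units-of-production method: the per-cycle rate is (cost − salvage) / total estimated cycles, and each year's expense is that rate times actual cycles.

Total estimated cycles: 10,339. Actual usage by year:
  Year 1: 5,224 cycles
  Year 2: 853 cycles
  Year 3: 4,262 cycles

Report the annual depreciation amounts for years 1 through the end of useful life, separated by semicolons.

$177,616; $29,002; $144,908

Depreciable base = $467,226 − $115,700 = $351,526.
Rate = $351,526 / 10,339 cycles = $34 per cycle.
Year 1: 5,224 × $34 = $177,616. Book value $289,610.
Year 2: 853 × $34 = $29,002. Book value $260,608.
Year 3: 4,262 × $34 = $144,908. Book value $115,700.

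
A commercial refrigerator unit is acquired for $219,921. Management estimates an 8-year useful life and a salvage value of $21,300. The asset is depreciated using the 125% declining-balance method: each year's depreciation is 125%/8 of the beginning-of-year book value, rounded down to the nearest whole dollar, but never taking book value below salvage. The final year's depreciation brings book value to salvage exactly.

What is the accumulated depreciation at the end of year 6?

$140,568

Depreciable base = $219,921 − $21,300 = $198,621.
Year 1: ⌊$219,921 × 125%/8⌋ = $34,362. Book value $185,559.
Year 2: ⌊$185,559 × 125%/8⌋ = $28,993. Book value $156,566.
Year 3: ⌊$156,566 × 125%/8⌋ = $24,463. Book value $132,103.
Year 4: ⌊$132,103 × 125%/8⌋ = $20,641. Book value $111,462.
Year 5: ⌊$111,462 × 125%/8⌋ = $17,415. Book value $94,047.
Year 6: ⌊$94,047 × 125%/8⌋ = $14,694. Book value $79,353.
Accumulated through year 6 = $219,921 − $79,353 = $140,568.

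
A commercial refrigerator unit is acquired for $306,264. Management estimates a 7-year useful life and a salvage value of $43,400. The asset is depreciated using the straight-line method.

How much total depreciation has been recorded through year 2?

Depreciable base = $306,264 − $43,400 = $262,864.
Annual expense = $262,864 / 7 = $37,552.
End of year 1: book value $268,712.
End of year 2: book value $231,160.
Accumulated through year 2 = $306,264 − $231,160 = $75,104.

$75,104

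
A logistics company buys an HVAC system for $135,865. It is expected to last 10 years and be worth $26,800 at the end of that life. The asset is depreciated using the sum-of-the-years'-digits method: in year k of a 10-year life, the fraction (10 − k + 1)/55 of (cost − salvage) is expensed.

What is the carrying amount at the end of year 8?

$32,749

Depreciable base = $135,865 − $26,800 = $109,065.
Sum of the years' digits = 10+9+8+7+6+5+4+3+2+1 = 55.
Year 1: $109,065 × 10/55 = $19,830. Book value $116,035.
Year 2: $109,065 × 9/55 = $17,847. Book value $98,188.
Year 3: $109,065 × 8/55 = $15,864. Book value $82,324.
Year 4: $109,065 × 7/55 = $13,881. Book value $68,443.
Year 5: $109,065 × 6/55 = $11,898. Book value $56,545.
Year 6: $109,065 × 5/55 = $9,915. Book value $46,630.
Year 7: $109,065 × 4/55 = $7,932. Book value $38,698.
Year 8: $109,065 × 3/55 = $5,949. Book value $32,749.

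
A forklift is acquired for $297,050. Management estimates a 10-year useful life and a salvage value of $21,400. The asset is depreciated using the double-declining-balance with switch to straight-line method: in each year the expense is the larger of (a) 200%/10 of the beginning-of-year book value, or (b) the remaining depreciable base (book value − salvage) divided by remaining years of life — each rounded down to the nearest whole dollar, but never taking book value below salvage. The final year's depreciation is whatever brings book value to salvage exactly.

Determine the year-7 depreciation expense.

Depreciable base = $297,050 − $21,400 = $275,650.
Year 1: DB = ⌊$297,050 × 200%/10⌋ = $59,410; SL = ⌊$275,650/10⌋ = $27,565 → take DB $59,410. Book value $237,640.
Year 2: DB = ⌊$237,640 × 200%/10⌋ = $47,528; SL = ⌊$216,240/9⌋ = $24,026 → take DB $47,528. Book value $190,112.
Year 3: DB = ⌊$190,112 × 200%/10⌋ = $38,022; SL = ⌊$168,712/8⌋ = $21,089 → take DB $38,022. Book value $152,090.
Year 4: DB = ⌊$152,090 × 200%/10⌋ = $30,418; SL = ⌊$130,690/7⌋ = $18,670 → take DB $30,418. Book value $121,672.
Year 5: DB = ⌊$121,672 × 200%/10⌋ = $24,334; SL = ⌊$100,272/6⌋ = $16,712 → take DB $24,334. Book value $97,338.
Year 6: DB = ⌊$97,338 × 200%/10⌋ = $19,467; SL = ⌊$75,938/5⌋ = $15,187 → take DB $19,467. Book value $77,871.
Year 7: DB = ⌊$77,871 × 200%/10⌋ = $15,574; SL = ⌊$56,471/4⌋ = $14,117 → take DB $15,574. Book value $62,297.

$15,574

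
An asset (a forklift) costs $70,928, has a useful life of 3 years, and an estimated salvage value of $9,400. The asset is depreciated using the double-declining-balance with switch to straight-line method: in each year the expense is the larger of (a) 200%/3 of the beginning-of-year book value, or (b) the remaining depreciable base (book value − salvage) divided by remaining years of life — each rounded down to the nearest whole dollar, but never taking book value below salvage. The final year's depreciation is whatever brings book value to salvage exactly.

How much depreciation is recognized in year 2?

$14,243

Depreciable base = $70,928 − $9,400 = $61,528.
Year 1: DB = ⌊$70,928 × 200%/3⌋ = $47,285; SL = ⌊$61,528/3⌋ = $20,509 → take DB $47,285. Book value $23,643.
Year 2: DB = ⌊$23,643 × 200%/3⌋ = $15,762; SL = ⌊$14,243/2⌋ = $7,121 → take DB $15,762, capped at $14,243. Book value $9,400.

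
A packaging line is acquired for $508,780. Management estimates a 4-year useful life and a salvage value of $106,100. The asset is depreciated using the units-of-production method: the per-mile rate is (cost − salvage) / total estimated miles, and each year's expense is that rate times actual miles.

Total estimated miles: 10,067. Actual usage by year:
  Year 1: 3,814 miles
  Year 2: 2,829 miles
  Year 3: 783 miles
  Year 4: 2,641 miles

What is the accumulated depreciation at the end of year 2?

Depreciable base = $508,780 − $106,100 = $402,680.
Rate = $402,680 / 10,067 miles = $40 per mile.
Year 1: 3,814 × $40 = $152,560. Book value $356,220.
Year 2: 2,829 × $40 = $113,160. Book value $243,060.
Accumulated through year 2 = $508,780 − $243,060 = $265,720.

$265,720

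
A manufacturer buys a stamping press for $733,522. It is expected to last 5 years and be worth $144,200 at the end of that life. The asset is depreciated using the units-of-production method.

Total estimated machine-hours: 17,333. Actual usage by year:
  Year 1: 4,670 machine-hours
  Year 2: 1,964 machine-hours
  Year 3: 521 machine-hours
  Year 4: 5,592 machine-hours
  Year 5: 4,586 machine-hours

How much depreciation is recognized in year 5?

$155,924

Depreciable base = $733,522 − $144,200 = $589,322.
Rate = $589,322 / 17,333 machine-hours = $34 per machine-hour.
Year 1: 4,670 × $34 = $158,780. Book value $574,742.
Year 2: 1,964 × $34 = $66,776. Book value $507,966.
Year 3: 521 × $34 = $17,714. Book value $490,252.
Year 4: 5,592 × $34 = $190,128. Book value $300,124.
Year 5: 4,586 × $34 = $155,924. Book value $144,200.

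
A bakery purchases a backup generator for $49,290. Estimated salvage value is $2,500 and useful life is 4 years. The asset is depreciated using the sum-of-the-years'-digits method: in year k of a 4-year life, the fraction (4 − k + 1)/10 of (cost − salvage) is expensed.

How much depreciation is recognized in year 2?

$14,037

Depreciable base = $49,290 − $2,500 = $46,790.
Sum of the years' digits = 4+3+2+1 = 10.
Year 1: $46,790 × 4/10 = $18,716. Book value $30,574.
Year 2: $46,790 × 3/10 = $14,037. Book value $16,537.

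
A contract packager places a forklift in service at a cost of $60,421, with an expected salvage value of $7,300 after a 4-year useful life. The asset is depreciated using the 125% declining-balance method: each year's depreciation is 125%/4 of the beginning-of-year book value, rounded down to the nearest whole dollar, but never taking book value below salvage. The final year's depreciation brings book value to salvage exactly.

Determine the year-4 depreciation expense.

$12,335

Depreciable base = $60,421 − $7,300 = $53,121.
Year 1: ⌊$60,421 × 125%/4⌋ = $18,881. Book value $41,540.
Year 2: ⌊$41,540 × 125%/4⌋ = $12,981. Book value $28,559.
Year 3: ⌊$28,559 × 125%/4⌋ = $8,924. Book value $19,635.
Year 4 (final): $19,635 − $7,300 = $12,335. Book value $7,300.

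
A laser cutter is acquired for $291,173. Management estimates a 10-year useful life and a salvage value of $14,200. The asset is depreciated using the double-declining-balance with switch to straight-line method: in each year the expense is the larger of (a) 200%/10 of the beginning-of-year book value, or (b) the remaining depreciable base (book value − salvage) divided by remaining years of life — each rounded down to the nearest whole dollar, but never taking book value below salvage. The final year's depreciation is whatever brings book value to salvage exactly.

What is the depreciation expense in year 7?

$15,532

Depreciable base = $291,173 − $14,200 = $276,973.
Year 1: DB = ⌊$291,173 × 200%/10⌋ = $58,234; SL = ⌊$276,973/10⌋ = $27,697 → take DB $58,234. Book value $232,939.
Year 2: DB = ⌊$232,939 × 200%/10⌋ = $46,587; SL = ⌊$218,739/9⌋ = $24,304 → take DB $46,587. Book value $186,352.
Year 3: DB = ⌊$186,352 × 200%/10⌋ = $37,270; SL = ⌊$172,152/8⌋ = $21,519 → take DB $37,270. Book value $149,082.
Year 4: DB = ⌊$149,082 × 200%/10⌋ = $29,816; SL = ⌊$134,882/7⌋ = $19,268 → take DB $29,816. Book value $119,266.
Year 5: DB = ⌊$119,266 × 200%/10⌋ = $23,853; SL = ⌊$105,066/6⌋ = $17,511 → take DB $23,853. Book value $95,413.
Year 6: DB = ⌊$95,413 × 200%/10⌋ = $19,082; SL = ⌊$81,213/5⌋ = $16,242 → take DB $19,082. Book value $76,331.
Year 7: DB = ⌊$76,331 × 200%/10⌋ = $15,266; SL = ⌊$62,131/4⌋ = $15,532 → take SL $15,532. Book value $60,799.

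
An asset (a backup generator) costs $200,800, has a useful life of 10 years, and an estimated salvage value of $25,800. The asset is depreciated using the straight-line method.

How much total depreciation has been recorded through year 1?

$17,500

Depreciable base = $200,800 − $25,800 = $175,000.
Annual expense = $175,000 / 10 = $17,500.
End of year 1: book value $183,300.
Accumulated through year 1 = $200,800 − $183,300 = $17,500.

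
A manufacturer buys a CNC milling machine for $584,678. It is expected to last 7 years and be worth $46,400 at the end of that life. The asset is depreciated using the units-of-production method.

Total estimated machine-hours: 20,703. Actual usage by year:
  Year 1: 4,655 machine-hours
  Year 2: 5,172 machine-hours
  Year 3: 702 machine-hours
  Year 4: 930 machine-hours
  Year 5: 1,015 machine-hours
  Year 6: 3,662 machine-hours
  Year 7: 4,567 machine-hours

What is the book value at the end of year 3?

Depreciable base = $584,678 − $46,400 = $538,278.
Rate = $538,278 / 20,703 machine-hours = $26 per machine-hour.
Year 1: 4,655 × $26 = $121,030. Book value $463,648.
Year 2: 5,172 × $26 = $134,472. Book value $329,176.
Year 3: 702 × $26 = $18,252. Book value $310,924.

$310,924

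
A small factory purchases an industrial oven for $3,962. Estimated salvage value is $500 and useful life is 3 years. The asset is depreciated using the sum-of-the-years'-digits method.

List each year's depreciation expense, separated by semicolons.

$1,731; $1,154; $577

Depreciable base = $3,962 − $500 = $3,462.
Sum of the years' digits = 3+2+1 = 6.
Year 1: $3,462 × 3/6 = $1,731. Book value $2,231.
Year 2: $3,462 × 2/6 = $1,154. Book value $1,077.
Year 3: $3,462 × 1/6 = $577. Book value $500.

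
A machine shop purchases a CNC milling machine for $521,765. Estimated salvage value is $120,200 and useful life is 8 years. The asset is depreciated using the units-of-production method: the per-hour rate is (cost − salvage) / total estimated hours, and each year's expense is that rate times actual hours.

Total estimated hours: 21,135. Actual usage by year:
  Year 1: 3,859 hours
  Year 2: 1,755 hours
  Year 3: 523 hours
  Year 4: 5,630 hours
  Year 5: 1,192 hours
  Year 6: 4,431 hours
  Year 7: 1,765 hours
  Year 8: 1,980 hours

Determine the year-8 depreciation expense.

Depreciable base = $521,765 − $120,200 = $401,565.
Rate = $401,565 / 21,135 hours = $19 per hour.
Year 1: 3,859 × $19 = $73,321. Book value $448,444.
Year 2: 1,755 × $19 = $33,345. Book value $415,099.
Year 3: 523 × $19 = $9,937. Book value $405,162.
Year 4: 5,630 × $19 = $106,970. Book value $298,192.
Year 5: 1,192 × $19 = $22,648. Book value $275,544.
Year 6: 4,431 × $19 = $84,189. Book value $191,355.
Year 7: 1,765 × $19 = $33,535. Book value $157,820.
Year 8: 1,980 × $19 = $37,620. Book value $120,200.

$37,620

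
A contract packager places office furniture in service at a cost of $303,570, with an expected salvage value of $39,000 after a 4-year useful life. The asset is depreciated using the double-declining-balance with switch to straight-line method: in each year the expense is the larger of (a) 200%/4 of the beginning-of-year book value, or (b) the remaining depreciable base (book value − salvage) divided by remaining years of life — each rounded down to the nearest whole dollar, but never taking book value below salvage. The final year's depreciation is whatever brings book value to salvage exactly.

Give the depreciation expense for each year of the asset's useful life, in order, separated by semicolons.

$151,785; $75,892; $36,893; $0

Depreciable base = $303,570 − $39,000 = $264,570.
Year 1: DB = ⌊$303,570 × 200%/4⌋ = $151,785; SL = ⌊$264,570/4⌋ = $66,142 → take DB $151,785. Book value $151,785.
Year 2: DB = ⌊$151,785 × 200%/4⌋ = $75,892; SL = ⌊$112,785/3⌋ = $37,595 → take DB $75,892. Book value $75,893.
Year 3: DB = ⌊$75,893 × 200%/4⌋ = $37,946; SL = ⌊$36,893/2⌋ = $18,446 → take DB $37,946, capped at $36,893. Book value $39,000.
Year 4 (final): $39,000 − $39,000 = $0. Book value $39,000.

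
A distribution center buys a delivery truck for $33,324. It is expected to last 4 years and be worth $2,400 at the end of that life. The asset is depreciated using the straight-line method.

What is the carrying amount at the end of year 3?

$10,131

Depreciable base = $33,324 − $2,400 = $30,924.
Annual expense = $30,924 / 4 = $7,731.
End of year 1: book value $25,593.
End of year 2: book value $17,862.
End of year 3: book value $10,131.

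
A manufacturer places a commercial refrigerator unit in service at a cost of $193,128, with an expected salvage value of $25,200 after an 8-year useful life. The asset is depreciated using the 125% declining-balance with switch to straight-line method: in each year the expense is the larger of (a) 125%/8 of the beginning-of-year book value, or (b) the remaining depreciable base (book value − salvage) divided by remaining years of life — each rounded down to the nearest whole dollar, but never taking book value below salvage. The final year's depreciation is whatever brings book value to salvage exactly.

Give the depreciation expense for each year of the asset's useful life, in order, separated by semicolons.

Depreciable base = $193,128 − $25,200 = $167,928.
Year 1: DB = ⌊$193,128 × 125%/8⌋ = $30,176; SL = ⌊$167,928/8⌋ = $20,991 → take DB $30,176. Book value $162,952.
Year 2: DB = ⌊$162,952 × 125%/8⌋ = $25,461; SL = ⌊$137,752/7⌋ = $19,678 → take DB $25,461. Book value $137,491.
Year 3: DB = ⌊$137,491 × 125%/8⌋ = $21,482; SL = ⌊$112,291/6⌋ = $18,715 → take DB $21,482. Book value $116,009.
Year 4: DB = ⌊$116,009 × 125%/8⌋ = $18,126; SL = ⌊$90,809/5⌋ = $18,161 → take SL $18,161. Book value $97,848.
Year 5: DB = ⌊$97,848 × 125%/8⌋ = $15,288; SL = ⌊$72,648/4⌋ = $18,162 → take SL $18,162. Book value $79,686.
Year 6: DB = ⌊$79,686 × 125%/8⌋ = $12,450; SL = ⌊$54,486/3⌋ = $18,162 → take SL $18,162. Book value $61,524.
Year 7: DB = ⌊$61,524 × 125%/8⌋ = $9,613; SL = ⌊$36,324/2⌋ = $18,162 → take SL $18,162. Book value $43,362.
Year 8 (final): $43,362 − $25,200 = $18,162. Book value $25,200.

$30,176; $25,461; $21,482; $18,161; $18,162; $18,162; $18,162; $18,162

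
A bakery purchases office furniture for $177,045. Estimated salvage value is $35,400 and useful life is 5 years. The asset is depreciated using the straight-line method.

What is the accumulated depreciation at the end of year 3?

Depreciable base = $177,045 − $35,400 = $141,645.
Annual expense = $141,645 / 5 = $28,329.
End of year 1: book value $148,716.
End of year 2: book value $120,387.
End of year 3: book value $92,058.
Accumulated through year 3 = $177,045 − $92,058 = $84,987.

$84,987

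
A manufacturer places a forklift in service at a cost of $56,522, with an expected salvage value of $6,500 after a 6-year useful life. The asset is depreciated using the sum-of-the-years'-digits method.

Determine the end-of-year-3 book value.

$20,792

Depreciable base = $56,522 − $6,500 = $50,022.
Sum of the years' digits = 6+5+4+3+2+1 = 21.
Year 1: $50,022 × 6/21 = $14,292. Book value $42,230.
Year 2: $50,022 × 5/21 = $11,910. Book value $30,320.
Year 3: $50,022 × 4/21 = $9,528. Book value $20,792.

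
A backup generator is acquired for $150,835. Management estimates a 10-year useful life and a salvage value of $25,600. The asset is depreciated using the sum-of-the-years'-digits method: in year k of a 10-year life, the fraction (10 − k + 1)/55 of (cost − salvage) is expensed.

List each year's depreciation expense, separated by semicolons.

Depreciable base = $150,835 − $25,600 = $125,235.
Sum of the years' digits = 10+9+8+7+6+5+4+3+2+1 = 55.
Year 1: $125,235 × 10/55 = $22,770. Book value $128,065.
Year 2: $125,235 × 9/55 = $20,493. Book value $107,572.
Year 3: $125,235 × 8/55 = $18,216. Book value $89,356.
Year 4: $125,235 × 7/55 = $15,939. Book value $73,417.
Year 5: $125,235 × 6/55 = $13,662. Book value $59,755.
Year 6: $125,235 × 5/55 = $11,385. Book value $48,370.
Year 7: $125,235 × 4/55 = $9,108. Book value $39,262.
Year 8: $125,235 × 3/55 = $6,831. Book value $32,431.
Year 9: $125,235 × 2/55 = $4,554. Book value $27,877.
Year 10: $125,235 × 1/55 = $2,277. Book value $25,600.

$22,770; $20,493; $18,216; $15,939; $13,662; $11,385; $9,108; $6,831; $4,554; $2,277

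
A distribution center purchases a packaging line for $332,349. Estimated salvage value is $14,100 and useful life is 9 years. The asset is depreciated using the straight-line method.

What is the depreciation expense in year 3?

$35,361

Depreciable base = $332,349 − $14,100 = $318,249.
Annual expense = $318,249 / 9 = $35,361.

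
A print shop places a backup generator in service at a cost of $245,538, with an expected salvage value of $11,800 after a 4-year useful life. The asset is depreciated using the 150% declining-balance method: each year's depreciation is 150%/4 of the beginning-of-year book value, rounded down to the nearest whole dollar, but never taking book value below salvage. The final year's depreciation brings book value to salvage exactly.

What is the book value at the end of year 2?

$95,914

Depreciable base = $245,538 − $11,800 = $233,738.
Year 1: ⌊$245,538 × 150%/4⌋ = $92,076. Book value $153,462.
Year 2: ⌊$153,462 × 150%/4⌋ = $57,548. Book value $95,914.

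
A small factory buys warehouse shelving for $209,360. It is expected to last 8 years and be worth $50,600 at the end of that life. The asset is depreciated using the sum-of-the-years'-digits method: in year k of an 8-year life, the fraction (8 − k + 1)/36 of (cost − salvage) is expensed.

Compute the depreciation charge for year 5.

$17,640

Depreciable base = $209,360 − $50,600 = $158,760.
Sum of the years' digits = 8+7+6+5+4+3+2+1 = 36.
Year 1: $158,760 × 8/36 = $35,280. Book value $174,080.
Year 2: $158,760 × 7/36 = $30,870. Book value $143,210.
Year 3: $158,760 × 6/36 = $26,460. Book value $116,750.
Year 4: $158,760 × 5/36 = $22,050. Book value $94,700.
Year 5: $158,760 × 4/36 = $17,640. Book value $77,060.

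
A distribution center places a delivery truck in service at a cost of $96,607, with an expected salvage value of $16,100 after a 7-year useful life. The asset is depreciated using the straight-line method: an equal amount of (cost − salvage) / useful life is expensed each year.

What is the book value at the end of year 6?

Depreciable base = $96,607 − $16,100 = $80,507.
Annual expense = $80,507 / 7 = $11,501.
End of year 1: book value $85,106.
End of year 2: book value $73,605.
End of year 3: book value $62,104.
End of year 4: book value $50,603.
End of year 5: book value $39,102.
End of year 6: book value $27,601.

$27,601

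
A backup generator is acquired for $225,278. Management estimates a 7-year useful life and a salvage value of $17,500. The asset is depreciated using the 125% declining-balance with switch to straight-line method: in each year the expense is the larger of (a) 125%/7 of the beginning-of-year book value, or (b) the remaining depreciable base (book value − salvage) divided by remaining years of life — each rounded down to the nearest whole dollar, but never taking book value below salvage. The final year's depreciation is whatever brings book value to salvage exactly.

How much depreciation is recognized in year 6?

Depreciable base = $225,278 − $17,500 = $207,778.
Year 1: DB = ⌊$225,278 × 125%/7⌋ = $40,228; SL = ⌊$207,778/7⌋ = $29,682 → take DB $40,228. Book value $185,050.
Year 2: DB = ⌊$185,050 × 125%/7⌋ = $33,044; SL = ⌊$167,550/6⌋ = $27,925 → take DB $33,044. Book value $152,006.
Year 3: DB = ⌊$152,006 × 125%/7⌋ = $27,143; SL = ⌊$134,506/5⌋ = $26,901 → take DB $27,143. Book value $124,863.
Year 4: DB = ⌊$124,863 × 125%/7⌋ = $22,296; SL = ⌊$107,363/4⌋ = $26,840 → take SL $26,840. Book value $98,023.
Year 5: DB = ⌊$98,023 × 125%/7⌋ = $17,504; SL = ⌊$80,523/3⌋ = $26,841 → take SL $26,841. Book value $71,182.
Year 6: DB = ⌊$71,182 × 125%/7⌋ = $12,711; SL = ⌊$53,682/2⌋ = $26,841 → take SL $26,841. Book value $44,341.

$26,841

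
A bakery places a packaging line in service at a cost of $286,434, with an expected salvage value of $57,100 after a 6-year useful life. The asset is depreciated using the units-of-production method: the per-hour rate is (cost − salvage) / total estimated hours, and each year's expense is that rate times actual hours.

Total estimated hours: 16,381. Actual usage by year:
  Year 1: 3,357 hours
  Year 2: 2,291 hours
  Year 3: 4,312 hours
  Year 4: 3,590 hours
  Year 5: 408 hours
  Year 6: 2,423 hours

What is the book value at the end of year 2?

Depreciable base = $286,434 − $57,100 = $229,334.
Rate = $229,334 / 16,381 hours = $14 per hour.
Year 1: 3,357 × $14 = $46,998. Book value $239,436.
Year 2: 2,291 × $14 = $32,074. Book value $207,362.

$207,362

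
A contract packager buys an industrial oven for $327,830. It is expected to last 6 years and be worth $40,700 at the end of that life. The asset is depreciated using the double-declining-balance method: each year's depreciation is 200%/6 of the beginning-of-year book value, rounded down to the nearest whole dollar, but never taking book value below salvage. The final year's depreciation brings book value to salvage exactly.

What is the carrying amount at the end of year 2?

$145,703

Depreciable base = $327,830 − $40,700 = $287,130.
Year 1: ⌊$327,830 × 200%/6⌋ = $109,276. Book value $218,554.
Year 2: ⌊$218,554 × 200%/6⌋ = $72,851. Book value $145,703.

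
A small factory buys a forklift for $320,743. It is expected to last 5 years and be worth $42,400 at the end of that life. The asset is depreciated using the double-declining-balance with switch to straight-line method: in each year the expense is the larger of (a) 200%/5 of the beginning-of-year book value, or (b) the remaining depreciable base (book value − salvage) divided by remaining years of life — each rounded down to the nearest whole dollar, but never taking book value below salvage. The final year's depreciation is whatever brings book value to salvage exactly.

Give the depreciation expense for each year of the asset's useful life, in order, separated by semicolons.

Depreciable base = $320,743 − $42,400 = $278,343.
Year 1: DB = ⌊$320,743 × 200%/5⌋ = $128,297; SL = ⌊$278,343/5⌋ = $55,668 → take DB $128,297. Book value $192,446.
Year 2: DB = ⌊$192,446 × 200%/5⌋ = $76,978; SL = ⌊$150,046/4⌋ = $37,511 → take DB $76,978. Book value $115,468.
Year 3: DB = ⌊$115,468 × 200%/5⌋ = $46,187; SL = ⌊$73,068/3⌋ = $24,356 → take DB $46,187. Book value $69,281.
Year 4: DB = ⌊$69,281 × 200%/5⌋ = $27,712; SL = ⌊$26,881/2⌋ = $13,440 → take DB $27,712, capped at $26,881. Book value $42,400.
Year 5 (final): $42,400 − $42,400 = $0. Book value $42,400.

$128,297; $76,978; $46,187; $26,881; $0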